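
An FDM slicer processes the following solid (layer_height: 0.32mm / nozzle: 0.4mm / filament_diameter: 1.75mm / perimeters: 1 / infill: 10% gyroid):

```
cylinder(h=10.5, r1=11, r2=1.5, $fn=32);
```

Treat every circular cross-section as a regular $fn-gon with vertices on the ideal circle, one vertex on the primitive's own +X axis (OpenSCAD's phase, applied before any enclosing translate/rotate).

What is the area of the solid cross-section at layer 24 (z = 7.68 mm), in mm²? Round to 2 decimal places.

51.24 mm²

At z = 7.68 mm: the cone: at t=0.731 of its height the radius interpolates to r₁+(r₂−r₁)t = 4.051, giving a regular 32-gon of that circumradius (area = (32/2)·4.051²·sin(360°/32) = 51.24 mm²). Overall, the cross-section is a single solid region. Net area = 51.24 mm².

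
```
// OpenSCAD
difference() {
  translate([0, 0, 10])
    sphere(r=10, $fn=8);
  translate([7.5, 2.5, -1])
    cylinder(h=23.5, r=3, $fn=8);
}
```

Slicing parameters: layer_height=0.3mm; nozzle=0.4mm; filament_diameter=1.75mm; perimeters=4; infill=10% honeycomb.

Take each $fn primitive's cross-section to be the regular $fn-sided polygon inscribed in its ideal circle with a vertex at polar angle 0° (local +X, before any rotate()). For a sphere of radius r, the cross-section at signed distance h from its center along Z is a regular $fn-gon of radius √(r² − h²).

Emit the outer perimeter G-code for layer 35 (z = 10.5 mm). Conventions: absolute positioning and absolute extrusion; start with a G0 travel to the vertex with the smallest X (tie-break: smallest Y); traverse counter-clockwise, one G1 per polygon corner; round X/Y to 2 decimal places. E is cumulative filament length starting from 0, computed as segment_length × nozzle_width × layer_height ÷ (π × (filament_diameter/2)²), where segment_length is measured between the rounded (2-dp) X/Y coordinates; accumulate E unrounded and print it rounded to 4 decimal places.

At z = 10.5 mm: the r=10 sphere contributes a regular 8-gon of circumradius √(10²−0.5²) = 9.987; the r=3 cylinder at (7.5, 2.5) gives a regular 8-gon of circumradius 3 (constant along its height); After the difference (first − rest): starting from the r=10 sphere, the r=3 cylinder at (7.5, 2.5) partially overlaps it — only the 20.13 mm² overlap (of its 25.46 mm²) is removed, clipping the outline — 1 connected region. The outline is a single polygon with 16 vertices. Extrusion per mm of travel: 0.4 × 0.3 / (π × 0.875²) = 0.049890. Accumulating E over each segment gives final E = 3.3928.

G0 X-9.99 Y0.00 Z10.50
G1 X-7.06 Y-7.06 E0.3814
G1 X0.00 Y-9.99 E0.7627
G1 X7.06 Y-7.06 E1.1441
G1 X9.99 Y0.00 E1.5254
G1 X9.73 Y0.63 E1.5594
G1 X9.62 Y0.38 E1.5730
G1 X7.50 Y-0.50 E1.6876
G1 X5.38 Y0.38 E1.8021
G1 X4.50 Y2.50 E1.9166
G1 X5.38 Y4.62 E2.0311
G1 X7.50 Y5.50 E2.1456
G1 X7.75 Y5.40 E2.1591
G1 X7.06 Y7.06 E2.2487
G1 X0.00 Y9.99 E2.6301
G1 X-7.06 Y7.06 E3.0115
G1 X-9.99 Y0.00 E3.3928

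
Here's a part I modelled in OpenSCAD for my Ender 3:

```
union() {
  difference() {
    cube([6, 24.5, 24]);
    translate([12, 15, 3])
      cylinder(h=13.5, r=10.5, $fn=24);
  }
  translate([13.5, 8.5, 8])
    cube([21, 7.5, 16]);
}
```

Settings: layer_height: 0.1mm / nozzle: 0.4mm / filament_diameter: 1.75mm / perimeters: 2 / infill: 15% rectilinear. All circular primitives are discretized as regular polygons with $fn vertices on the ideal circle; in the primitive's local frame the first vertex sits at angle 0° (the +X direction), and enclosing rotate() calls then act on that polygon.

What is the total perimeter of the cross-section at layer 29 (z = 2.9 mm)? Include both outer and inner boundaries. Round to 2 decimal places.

At z = 2.9 mm: the cube is present — its section is the full 6×24.5 rectangle (perimeter 61.00 mm); the cylinder at (12, 15) is not intersected at this z (z outside [3, 16.5]); Taking the first minus the rest: none of the subtracted shapes is present at this height, so the 6×24.5 cube is unchanged — boundary = 61.00 mm; the cube at (13.5, 8.5) is not intersected at this z (z outside [8, 24]); Taking the union: only that combined region is present, so the union is just that shape — boundary = 61.00 mm. Overall, the cross-section is a single solid region. Total boundary length (outer) = 61.00 mm.

61.00 mm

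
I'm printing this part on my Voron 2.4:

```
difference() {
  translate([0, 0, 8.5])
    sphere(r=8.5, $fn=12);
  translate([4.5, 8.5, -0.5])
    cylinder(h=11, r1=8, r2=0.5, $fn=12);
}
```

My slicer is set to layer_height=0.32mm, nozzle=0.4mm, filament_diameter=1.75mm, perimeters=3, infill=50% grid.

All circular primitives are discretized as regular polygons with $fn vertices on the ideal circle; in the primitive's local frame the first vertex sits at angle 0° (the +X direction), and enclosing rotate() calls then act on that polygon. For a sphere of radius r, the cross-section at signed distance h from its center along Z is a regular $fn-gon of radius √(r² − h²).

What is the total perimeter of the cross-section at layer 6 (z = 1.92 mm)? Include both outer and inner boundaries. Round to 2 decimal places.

At z = 1.92 mm: the r=8.5 sphere contributes a regular 12-gon of circumradius √(8.5²−6.58²) = 5.381 (perimeter = 2·12·5.381·sin(180°/12) = 33.42 mm); the cone at (4.5, 8.5) contributes a regular 12-gon of circumradius 6.350 (interpolated between r1=8 and r2=0.5 at t=0.220) (perimeter = 2·12·6.350·sin(180°/12) = 39.44 mm); Taking the first minus the rest: starting from the r=8.5 sphere, the cone at (4.5, 8.5) partially overlaps it — only the 7.84 mm² overlap (of its 120.97 mm²) is removed, clipping the outline — boundary = 33.14 mm. Overall, the cross-section is a single solid region. Total boundary length (outer) = 33.14 mm.

33.14 mm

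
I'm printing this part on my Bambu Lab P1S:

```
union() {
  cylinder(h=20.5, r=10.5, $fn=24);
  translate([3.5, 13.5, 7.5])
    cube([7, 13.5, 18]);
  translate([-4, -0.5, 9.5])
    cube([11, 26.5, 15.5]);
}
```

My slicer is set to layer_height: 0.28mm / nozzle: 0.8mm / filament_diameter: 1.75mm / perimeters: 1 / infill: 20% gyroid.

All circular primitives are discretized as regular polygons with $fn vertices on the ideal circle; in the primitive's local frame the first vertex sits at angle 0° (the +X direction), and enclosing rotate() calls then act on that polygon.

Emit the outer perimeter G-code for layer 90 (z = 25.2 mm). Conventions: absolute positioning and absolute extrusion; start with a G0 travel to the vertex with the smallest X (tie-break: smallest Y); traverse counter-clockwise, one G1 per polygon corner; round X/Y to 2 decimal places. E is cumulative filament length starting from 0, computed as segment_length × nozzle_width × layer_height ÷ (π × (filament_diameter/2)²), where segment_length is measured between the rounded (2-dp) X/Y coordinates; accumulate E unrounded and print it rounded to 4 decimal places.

G0 X3.50 Y13.50 Z25.20
G1 X10.50 Y13.50 E0.6519
G1 X10.50 Y27.00 E1.9091
G1 X3.50 Y27.00 E2.5610
G1 X3.50 Y13.50 E3.8183

At z = 25.2 mm: the cylinder does not reach this height (z outside [0, 20.5]); the cube at (3.5, 13.5) (footprint 7×13.5) is included at this height; the cube at (-4, -0.5) is absent (z outside [9.5, 25]); Merging all regions: only the 7×13.5 cube at (3.5, 13.5) is present, so the union is just that shape — 1 connected region. The outline is a single polygon with 4 vertices. Extrusion per mm of travel: 0.8 × 0.28 / (π × 0.875²) = 0.093128. Accumulating E over each segment gives final E = 3.8183.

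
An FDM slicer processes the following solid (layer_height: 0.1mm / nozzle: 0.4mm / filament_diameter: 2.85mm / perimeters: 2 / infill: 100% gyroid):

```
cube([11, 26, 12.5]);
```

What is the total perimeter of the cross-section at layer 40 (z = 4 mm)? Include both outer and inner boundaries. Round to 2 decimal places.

At z = 4 mm: the cube is present — its section is the full 11×26 rectangle (perimeter 74.00 mm). Overall, the cross-section is a single solid region. Total boundary length (outer) = 74.00 mm.

74.00 mm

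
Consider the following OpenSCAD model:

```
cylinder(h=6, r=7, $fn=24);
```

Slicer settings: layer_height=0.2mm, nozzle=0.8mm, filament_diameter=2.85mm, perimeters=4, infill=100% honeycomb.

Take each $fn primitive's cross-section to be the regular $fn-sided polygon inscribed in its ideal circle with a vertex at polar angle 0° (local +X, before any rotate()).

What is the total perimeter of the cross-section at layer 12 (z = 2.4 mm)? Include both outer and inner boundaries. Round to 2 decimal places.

43.86 mm

At z = 2.4 mm: the cylinder: section is a regular 24-gon, circumradius r=7 (perimeter = 2·24·7.000·sin(180°/24) = 43.86 mm). Overall, the cross-section is a single solid region. Total boundary length (outer) = 43.86 mm.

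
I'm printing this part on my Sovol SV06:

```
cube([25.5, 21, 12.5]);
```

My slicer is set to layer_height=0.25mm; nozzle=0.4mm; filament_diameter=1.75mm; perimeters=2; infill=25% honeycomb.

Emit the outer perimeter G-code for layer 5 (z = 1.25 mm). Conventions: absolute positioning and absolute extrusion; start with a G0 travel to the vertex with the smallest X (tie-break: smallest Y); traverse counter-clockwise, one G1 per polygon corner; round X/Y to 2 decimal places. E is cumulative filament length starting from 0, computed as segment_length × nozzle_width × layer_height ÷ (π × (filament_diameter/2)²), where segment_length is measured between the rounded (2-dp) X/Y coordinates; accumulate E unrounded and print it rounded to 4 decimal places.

At z = 1.25 mm: the 25.5×21 cube contributes its full rectangle. The outline is a single polygon with 4 vertices. Extrusion per mm of travel: 0.4 × 0.25 / (π × 0.875²) = 0.041575. Accumulating E over each segment gives final E = 3.8665.

G0 X0.00 Y0.00 Z1.25
G1 X25.50 Y0.00 E1.0602
G1 X25.50 Y21.00 E1.9332
G1 X0.00 Y21.00 E2.9934
G1 X0.00 Y0.00 E3.8665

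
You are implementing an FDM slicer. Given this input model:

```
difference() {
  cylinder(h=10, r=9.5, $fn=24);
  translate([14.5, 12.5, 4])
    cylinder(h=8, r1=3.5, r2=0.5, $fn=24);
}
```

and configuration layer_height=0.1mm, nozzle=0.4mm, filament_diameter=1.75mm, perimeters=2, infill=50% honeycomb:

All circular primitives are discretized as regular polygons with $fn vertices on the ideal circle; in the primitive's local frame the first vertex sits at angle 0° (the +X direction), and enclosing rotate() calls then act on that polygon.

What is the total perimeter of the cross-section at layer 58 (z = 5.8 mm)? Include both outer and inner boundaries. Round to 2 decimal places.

59.52 mm

At z = 5.8 mm: the cylinder: section is a regular 24-gon, circumradius r=9.5 (perimeter = 2·24·9.500·sin(180°/24) = 59.52 mm); the cone at (14.5, 12.5): at t=0.225 of its height the radius interpolates to r₁+(r₂−r₁)t = 2.825, giving a regular 24-gon of that circumradius (perimeter = 2·24·2.825·sin(180°/24) = 17.70 mm); Taking the first minus the rest: starting from the r=9.5 cylinder, the cone at (14.5, 12.5) misses the remaining region (no effect) — boundary = 59.52 mm. Overall, the cross-section is a single solid region. Total boundary length (outer) = 59.52 mm.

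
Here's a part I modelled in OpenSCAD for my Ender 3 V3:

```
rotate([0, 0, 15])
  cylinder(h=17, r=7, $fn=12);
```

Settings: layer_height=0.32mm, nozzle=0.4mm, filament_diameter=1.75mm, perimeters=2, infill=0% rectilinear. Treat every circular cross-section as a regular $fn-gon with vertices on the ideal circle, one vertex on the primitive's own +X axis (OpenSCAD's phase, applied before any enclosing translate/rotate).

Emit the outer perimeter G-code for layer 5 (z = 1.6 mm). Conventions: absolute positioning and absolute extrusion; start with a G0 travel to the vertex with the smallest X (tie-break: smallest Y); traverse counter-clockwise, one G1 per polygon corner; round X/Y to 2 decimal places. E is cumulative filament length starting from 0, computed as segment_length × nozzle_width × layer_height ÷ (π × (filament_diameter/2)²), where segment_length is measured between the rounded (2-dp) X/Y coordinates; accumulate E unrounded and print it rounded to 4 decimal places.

At z = 1.6 mm: the cylinder: section is a regular 12-gon, circumradius r=7; (whole slice rotated 15° about Z — lengths, areas and connectivity unchanged). The outline is a single polygon with 12 vertices. Extrusion per mm of travel: 0.4 × 0.32 / (π × 0.875²) = 0.053216. Accumulating E over each segment gives final E = 2.3136.

G0 X-6.76 Y-1.81 Z1.60
G1 X-4.95 Y-4.95 E0.1929
G1 X-1.81 Y-6.76 E0.3857
G1 X1.81 Y-6.76 E0.5784
G1 X4.95 Y-4.95 E0.7713
G1 X6.76 Y-1.81 E0.9641
G1 X6.76 Y1.81 E1.1568
G1 X4.95 Y4.95 E1.3496
G1 X1.81 Y6.76 E1.5425
G1 X-1.81 Y6.76 E1.7352
G1 X-4.95 Y4.95 E1.9280
G1 X-6.76 Y1.81 E2.1209
G1 X-6.76 Y-1.81 E2.3136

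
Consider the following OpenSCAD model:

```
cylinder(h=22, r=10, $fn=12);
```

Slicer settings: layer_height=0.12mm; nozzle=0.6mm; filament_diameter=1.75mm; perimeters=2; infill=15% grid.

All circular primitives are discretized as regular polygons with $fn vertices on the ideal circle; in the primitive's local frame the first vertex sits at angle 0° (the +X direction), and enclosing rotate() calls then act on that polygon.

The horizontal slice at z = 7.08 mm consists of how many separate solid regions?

At z = 7.08 mm: the cylinder: section is a regular 12-gon, circumradius r=10. The result has 1 disconnected region.

1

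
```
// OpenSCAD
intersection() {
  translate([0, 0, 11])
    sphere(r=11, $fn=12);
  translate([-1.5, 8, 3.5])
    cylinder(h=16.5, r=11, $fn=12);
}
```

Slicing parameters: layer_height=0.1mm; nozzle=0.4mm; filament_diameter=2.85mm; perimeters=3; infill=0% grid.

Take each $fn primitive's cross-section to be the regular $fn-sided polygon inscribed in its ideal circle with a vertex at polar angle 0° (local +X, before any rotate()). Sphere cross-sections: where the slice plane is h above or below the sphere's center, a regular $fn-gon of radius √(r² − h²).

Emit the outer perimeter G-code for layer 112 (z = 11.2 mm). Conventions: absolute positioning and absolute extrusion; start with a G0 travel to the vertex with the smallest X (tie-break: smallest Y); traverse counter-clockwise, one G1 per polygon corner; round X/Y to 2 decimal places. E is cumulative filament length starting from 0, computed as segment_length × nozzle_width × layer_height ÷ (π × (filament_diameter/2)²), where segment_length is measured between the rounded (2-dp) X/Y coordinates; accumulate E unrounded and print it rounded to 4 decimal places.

G0 X-10.48 Y1.95 Z11.20
G1 X-7.00 Y-1.53 E0.0309
G1 X-1.50 Y-3.00 E0.0666
G1 X4.00 Y-1.53 E0.1023
G1 X8.03 Y2.50 E0.1380
G1 X8.98 Y6.05 E0.1610
G1 X5.50 Y9.52 E0.1918
G1 X0.00 Y11.00 E0.2276
G1 X-5.50 Y9.52 E0.2633
G1 X-9.52 Y5.50 E0.2989
G1 X-10.48 Y1.95 E0.3220

At z = 11.2 mm: the r=11 sphere slices to a regular 12-gon of circumradius 10.998 (√(r²−h²) with h=0.2 from center); the r=11 cylinder at (-1.5, 8) contributes a regular 12-gon of circumradius 11; Taking the intersection: the r=11 cylinder at (-1.5, 8) partially overlaps the r=11 sphere; clipping to the common part keeps 191.85 mm² — 1 connected region. The outline is a single polygon with 10 vertices. Extrusion per mm of travel: 0.4 × 0.1 / (π × 1.425²) = 0.006270. Accumulating E over each segment gives final E = 0.3220.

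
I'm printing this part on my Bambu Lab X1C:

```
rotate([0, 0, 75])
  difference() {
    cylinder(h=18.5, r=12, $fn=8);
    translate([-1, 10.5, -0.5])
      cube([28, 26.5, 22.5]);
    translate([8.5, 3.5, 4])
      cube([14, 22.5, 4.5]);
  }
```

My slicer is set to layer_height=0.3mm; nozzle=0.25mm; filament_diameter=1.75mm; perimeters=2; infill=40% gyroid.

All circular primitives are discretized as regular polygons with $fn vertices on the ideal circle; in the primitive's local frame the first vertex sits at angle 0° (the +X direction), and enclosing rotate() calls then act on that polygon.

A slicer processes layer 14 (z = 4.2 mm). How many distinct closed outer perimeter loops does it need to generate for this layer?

1

At z = 4.2 mm: the r=12 cylinder gives a regular 8-gon of circumradius 12 (constant along its height); the cube at (-1, 10.5) (footprint 28×26.5) is included at this height; the cube at (8.5, 3.5) is present — its section is the full 14×22.5 rectangle; Subtracting the remaining from the first: starting from the r=12 cylinder, the 28×26.5 cube at (-1, 10.5) partially overlaps it — only the 4.01 mm² overlap (of its 742.00 mm²) is removed, clipping the outline; the 14×22.5 cube at (8.5, 3.5) partially overlaps it — only the 5.07 mm² overlap (of its 315.00 mm²) is removed, clipping the outline — 1 connected region; (rotated 75° about Z; rotation is an isometry so areas/perimeters/island counts are preserved). The result has 1 disconnected region.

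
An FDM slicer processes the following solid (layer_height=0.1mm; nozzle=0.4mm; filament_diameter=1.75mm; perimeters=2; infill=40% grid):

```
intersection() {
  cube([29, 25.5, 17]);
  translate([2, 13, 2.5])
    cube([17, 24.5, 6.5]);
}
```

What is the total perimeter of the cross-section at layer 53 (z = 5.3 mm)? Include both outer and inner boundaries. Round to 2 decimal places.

At z = 5.3 mm: the cube is present — its section is the full 29×25.5 rectangle (perimeter 109.00 mm); the 17×24.5 cube at (2, 13) contributes its full rectangle (perimeter 83.00 mm); Taking the intersection: the 17×24.5 cube at (2, 13) partially overlaps the 29×25.5 cube; clipping to the common part keeps 212.50 mm² — boundary = 59.00 mm. Overall, the cross-section is a single solid region. Total boundary length (outer) = 59.00 mm.

59.00 mm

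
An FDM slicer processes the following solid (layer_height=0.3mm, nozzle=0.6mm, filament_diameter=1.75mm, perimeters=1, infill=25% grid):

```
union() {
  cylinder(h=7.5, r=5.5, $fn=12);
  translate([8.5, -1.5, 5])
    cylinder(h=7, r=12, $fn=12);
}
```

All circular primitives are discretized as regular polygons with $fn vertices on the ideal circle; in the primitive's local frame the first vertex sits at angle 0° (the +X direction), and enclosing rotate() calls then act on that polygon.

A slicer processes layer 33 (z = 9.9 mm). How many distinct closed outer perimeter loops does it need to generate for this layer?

1

At z = 9.9 mm: the cylinder is not intersected at this z (z outside [0, 7.5]); the r=12 cylinder at (8.5, -1.5) gives a regular 12-gon of circumradius 12 (constant along its height); Merging all regions: only the r=12 cylinder at (8.5, -1.5) is present, so the union is just that shape — 1 connected region. The result has 1 disconnected region.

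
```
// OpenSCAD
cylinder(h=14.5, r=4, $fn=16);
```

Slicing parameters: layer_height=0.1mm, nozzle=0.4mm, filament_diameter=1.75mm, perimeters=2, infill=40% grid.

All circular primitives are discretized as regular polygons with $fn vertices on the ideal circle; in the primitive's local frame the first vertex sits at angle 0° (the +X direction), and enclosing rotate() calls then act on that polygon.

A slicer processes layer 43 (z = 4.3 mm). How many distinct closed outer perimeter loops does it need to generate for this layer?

At z = 4.3 mm: the r=4 cylinder gives a regular 16-gon of circumradius 4 (constant along its height). The result has 1 disconnected region.

1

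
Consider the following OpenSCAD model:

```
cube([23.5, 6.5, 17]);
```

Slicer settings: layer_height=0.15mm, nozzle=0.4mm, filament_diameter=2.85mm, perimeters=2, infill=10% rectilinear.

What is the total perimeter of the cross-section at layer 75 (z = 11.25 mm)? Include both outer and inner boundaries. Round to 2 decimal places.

At z = 11.25 mm: the cube (footprint 23.5×6.5) is included at this height (perimeter 60.00 mm). Overall, the cross-section is a single solid region. Total boundary length (outer) = 60.00 mm.

60.00 mm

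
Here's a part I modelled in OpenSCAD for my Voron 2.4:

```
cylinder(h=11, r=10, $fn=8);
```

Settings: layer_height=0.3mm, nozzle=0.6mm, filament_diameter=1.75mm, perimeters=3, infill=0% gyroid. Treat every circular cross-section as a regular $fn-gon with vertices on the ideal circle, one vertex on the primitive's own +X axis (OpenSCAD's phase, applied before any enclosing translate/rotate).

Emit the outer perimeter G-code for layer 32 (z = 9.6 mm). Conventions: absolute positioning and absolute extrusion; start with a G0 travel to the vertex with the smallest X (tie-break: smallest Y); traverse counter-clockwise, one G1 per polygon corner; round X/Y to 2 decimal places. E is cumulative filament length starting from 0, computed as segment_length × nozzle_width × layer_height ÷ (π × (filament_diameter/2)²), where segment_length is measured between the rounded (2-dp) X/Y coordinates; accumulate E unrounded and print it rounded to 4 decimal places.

G0 X-10.00 Y0.00 Z9.60
G1 X-7.07 Y-7.07 E0.5727
G1 X0.00 Y-10.00 E1.1454
G1 X7.07 Y-7.07 E1.7182
G1 X10.00 Y0.00 E2.2909
G1 X7.07 Y7.07 E2.8636
G1 X0.00 Y10.00 E3.4363
G1 X-7.07 Y7.07 E4.0090
G1 X-10.00 Y0.00 E4.5818

At z = 9.6 mm: the cylinder: section is a regular 8-gon, circumradius r=10. The outline is a single polygon with 8 vertices. Extrusion per mm of travel: 0.6 × 0.3 / (π × 0.875²) = 0.074835. Accumulating E over each segment gives final E = 4.5818.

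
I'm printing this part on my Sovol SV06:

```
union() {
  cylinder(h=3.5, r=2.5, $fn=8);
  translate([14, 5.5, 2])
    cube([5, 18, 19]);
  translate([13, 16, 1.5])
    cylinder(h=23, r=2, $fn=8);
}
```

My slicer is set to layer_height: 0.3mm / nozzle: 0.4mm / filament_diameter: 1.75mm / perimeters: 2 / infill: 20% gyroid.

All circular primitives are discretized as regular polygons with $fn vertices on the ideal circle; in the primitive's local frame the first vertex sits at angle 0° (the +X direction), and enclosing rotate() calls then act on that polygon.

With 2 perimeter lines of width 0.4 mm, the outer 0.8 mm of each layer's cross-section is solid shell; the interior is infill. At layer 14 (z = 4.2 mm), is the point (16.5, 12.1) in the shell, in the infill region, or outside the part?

At z = 4.2 mm: the cylinder is not intersected at this z (z outside [0, 3.5]); the cube at (14, 5.5) is present — its section is the full 5×18 rectangle; the cylinder at (13, 16): section is a regular 8-gon, circumradius r=2; Combining (union): the regions partially overlap (shared area 2.07 mm²), so overlapping operands fuse into one piece — 1 connected region. Overall, the cross-section is a single solid region. The nearest boundary edge runs (19.00, 23.50)→(19.00, 5.50); distance from the point to it = 2.50 mm. The point is inside the cross-section and 2.50 mm from the nearest boundary — more than the 0.8 mm shell width (2 × 0.4), so it's in the infill interior.

infill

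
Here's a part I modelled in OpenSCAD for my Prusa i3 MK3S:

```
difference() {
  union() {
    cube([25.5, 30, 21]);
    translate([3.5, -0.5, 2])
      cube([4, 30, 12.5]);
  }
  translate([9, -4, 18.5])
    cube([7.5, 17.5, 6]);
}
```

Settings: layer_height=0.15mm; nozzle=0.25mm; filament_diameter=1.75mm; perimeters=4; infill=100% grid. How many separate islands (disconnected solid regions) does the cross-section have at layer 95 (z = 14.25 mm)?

1

At z = 14.25 mm: the cube (footprint 25.5×30) is included at this height; the cube at (3.5, -0.5) (footprint 4×30) is included at this height; Merging all regions: the regions partially overlap (shared area 118.00 mm²), so overlapping operands fuse into one piece — 1 connected region; the cube at (9, -4) is absent (z outside [18.5, 24.5]); Taking the first minus the rest: none of the subtracted shapes is present at this height, so that combined region is unchanged — 1 connected region. Overall, the cross-section is a single solid region. Island count = 1.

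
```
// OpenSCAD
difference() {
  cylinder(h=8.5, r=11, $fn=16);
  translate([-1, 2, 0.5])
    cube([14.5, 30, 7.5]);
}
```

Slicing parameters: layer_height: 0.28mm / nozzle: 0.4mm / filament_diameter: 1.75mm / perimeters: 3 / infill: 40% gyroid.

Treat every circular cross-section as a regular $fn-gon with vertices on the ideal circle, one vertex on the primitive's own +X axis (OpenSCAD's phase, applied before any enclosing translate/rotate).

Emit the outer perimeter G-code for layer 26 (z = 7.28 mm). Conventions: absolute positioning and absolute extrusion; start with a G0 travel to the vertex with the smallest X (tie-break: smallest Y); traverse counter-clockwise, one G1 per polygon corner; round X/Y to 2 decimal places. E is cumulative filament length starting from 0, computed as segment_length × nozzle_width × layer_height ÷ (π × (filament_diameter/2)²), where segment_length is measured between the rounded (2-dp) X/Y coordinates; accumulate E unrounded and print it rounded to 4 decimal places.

At z = 7.28 mm: the cylinder: section is a regular 16-gon, circumradius r=11; the cube at (-1, 2) (footprint 14.5×30) is included at this height; Taking the first minus the rest: starting from the r=11 cylinder, the 14.5×30 cube at (-1, 2) partially overlaps it — only the 79.91 mm² overlap (of its 435.00 mm²) is removed, clipping the outline — 1 connected region. The outline is a single polygon with 15 vertices. Extrusion per mm of travel: 0.4 × 0.28 / (π × 0.875²) = 0.046564. Accumulating E over each segment gives final E = 3.3955.

G0 X-11.00 Y0.00 Z7.28
G1 X-10.16 Y-4.21 E0.1999
G1 X-7.78 Y-7.78 E0.3997
G1 X-4.21 Y-10.16 E0.5995
G1 X0.00 Y-11.00 E0.7994
G1 X4.21 Y-10.16 E0.9993
G1 X7.78 Y-7.78 E1.1991
G1 X10.16 Y-4.21 E1.3989
G1 X11.00 Y0.00 E1.5988
G1 X10.60 Y2.00 E1.6937
G1 X-1.00 Y2.00 E2.2339
G1 X-1.00 Y10.80 E2.6436
G1 X-4.21 Y10.16 E2.7960
G1 X-7.78 Y7.78 E2.9958
G1 X-10.16 Y4.21 E3.1956
G1 X-11.00 Y0.00 E3.3955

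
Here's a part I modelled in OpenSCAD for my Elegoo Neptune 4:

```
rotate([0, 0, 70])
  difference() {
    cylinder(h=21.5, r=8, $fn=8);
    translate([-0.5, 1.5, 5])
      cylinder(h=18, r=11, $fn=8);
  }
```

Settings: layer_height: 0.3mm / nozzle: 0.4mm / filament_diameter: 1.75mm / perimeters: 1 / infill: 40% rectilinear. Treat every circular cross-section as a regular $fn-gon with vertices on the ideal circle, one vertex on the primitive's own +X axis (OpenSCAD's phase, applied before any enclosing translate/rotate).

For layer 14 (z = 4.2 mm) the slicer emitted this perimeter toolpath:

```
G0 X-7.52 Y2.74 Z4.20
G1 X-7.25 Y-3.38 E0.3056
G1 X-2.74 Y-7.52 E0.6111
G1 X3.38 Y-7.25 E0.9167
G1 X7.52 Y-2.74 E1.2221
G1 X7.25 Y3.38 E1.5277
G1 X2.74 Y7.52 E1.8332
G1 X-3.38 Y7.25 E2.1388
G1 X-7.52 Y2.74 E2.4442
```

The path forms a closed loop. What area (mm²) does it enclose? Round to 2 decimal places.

Apply the shoelace formula to the sequence of (X, Y) vertices; enclosed area = 181.08 mm².

181.08 mm²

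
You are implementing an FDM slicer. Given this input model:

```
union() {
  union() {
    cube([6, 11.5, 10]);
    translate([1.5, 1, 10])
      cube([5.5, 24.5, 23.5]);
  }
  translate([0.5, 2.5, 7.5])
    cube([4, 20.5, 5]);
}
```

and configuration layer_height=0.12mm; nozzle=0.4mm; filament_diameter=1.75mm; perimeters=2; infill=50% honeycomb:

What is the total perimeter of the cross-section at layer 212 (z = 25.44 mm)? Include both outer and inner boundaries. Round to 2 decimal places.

At z = 25.44 mm: the cube is absent (z outside [0, 10]); the 5.5×24.5 cube at (1.5, 1) contributes its full rectangle (perimeter 60.00 mm); Merging all regions: only the 5.5×24.5 cube at (1.5, 1) is present, so the union is just that shape — boundary = 60.00 mm; the cube at (0.5, 2.5) is absent (z outside [7.5, 12.5]); Taking the union: only the result so far is present, so the union is just that shape — boundary = 60.00 mm. Overall, the cross-section is a single solid region. Total boundary length (outer) = 60.00 mm.

60.00 mm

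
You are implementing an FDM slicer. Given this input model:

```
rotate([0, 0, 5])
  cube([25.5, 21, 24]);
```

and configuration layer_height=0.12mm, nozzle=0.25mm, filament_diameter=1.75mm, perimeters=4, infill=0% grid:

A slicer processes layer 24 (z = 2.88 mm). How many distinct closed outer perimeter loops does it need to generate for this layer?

1

At z = 2.88 mm: the 25.5×21 cube contributes its full rectangle; (whole slice rotated 5° about Z — lengths, areas and connectivity unchanged). The result has 1 disconnected region.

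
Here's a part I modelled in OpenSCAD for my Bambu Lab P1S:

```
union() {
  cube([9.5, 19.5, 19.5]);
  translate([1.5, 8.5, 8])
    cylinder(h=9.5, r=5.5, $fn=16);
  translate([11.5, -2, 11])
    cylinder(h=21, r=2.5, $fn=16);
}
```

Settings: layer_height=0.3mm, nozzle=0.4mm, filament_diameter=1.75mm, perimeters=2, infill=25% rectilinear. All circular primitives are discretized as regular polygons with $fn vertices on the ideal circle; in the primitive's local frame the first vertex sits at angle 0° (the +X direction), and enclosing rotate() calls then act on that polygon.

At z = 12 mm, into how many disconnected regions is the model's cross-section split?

2

At z = 12 mm: the cube (footprint 9.5×19.5) is included at this height; the cylinder at (1.5, 8.5): section is a regular 16-gon, circumradius r=5.5; the r=2.5 cylinder at (11.5, -2) contributes a regular 16-gon of circumradius 2.5; Taking the union: the regions partially overlap (shared area 62.36 mm²), so overlapping operands fuse into one piece — 2 connected regions. The result has 2 disconnected regions.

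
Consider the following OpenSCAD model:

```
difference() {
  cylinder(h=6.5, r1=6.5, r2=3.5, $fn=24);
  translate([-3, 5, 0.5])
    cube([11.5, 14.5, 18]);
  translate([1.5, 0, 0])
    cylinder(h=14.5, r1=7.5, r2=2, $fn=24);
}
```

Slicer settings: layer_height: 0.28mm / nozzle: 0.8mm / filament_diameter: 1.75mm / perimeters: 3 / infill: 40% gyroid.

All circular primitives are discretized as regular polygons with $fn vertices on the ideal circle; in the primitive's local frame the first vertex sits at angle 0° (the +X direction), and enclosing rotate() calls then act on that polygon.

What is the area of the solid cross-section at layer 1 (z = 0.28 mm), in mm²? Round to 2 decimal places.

3.60 mm²

At z = 0.28 mm: the cone contributes a regular 24-gon of circumradius 6.371 (interpolated between r1=6.5 and r2=3.5 at t=0.043) (area = (24/2)·6.371²·sin(360°/24) = 126.06 mm²); the cube at (-3, 5) does not reach this height (z outside [0.5, 18.5]); the cone at (1.5, 0): at t=0.019 of its height the radius interpolates to r₁+(r₂−r₁)t = 7.394, giving a regular 24-gon of that circumradius (area = (24/2)·7.394²·sin(360°/24) = 169.79 mm²); Subtracting the remaining from the first: starting from the cone (126.06 mm²), the cone at (1.5, 0) partially overlaps it — only the 122.46 mm² overlap (of its 169.79 mm²) is removed, clipping the outline — area = 3.60 mm². Overall, the cross-section is a single solid region. Net area = 3.60 mm².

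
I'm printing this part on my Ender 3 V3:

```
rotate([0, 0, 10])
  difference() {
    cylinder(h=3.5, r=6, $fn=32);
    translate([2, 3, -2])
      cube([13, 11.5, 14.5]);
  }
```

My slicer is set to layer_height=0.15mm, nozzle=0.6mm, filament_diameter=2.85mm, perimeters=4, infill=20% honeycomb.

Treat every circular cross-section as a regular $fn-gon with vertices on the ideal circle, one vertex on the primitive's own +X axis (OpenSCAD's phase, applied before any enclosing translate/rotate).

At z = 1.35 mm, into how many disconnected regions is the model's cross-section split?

1

At z = 1.35 mm: the r=6 cylinder gives a regular 32-gon of circumradius 6 (constant along its height); the cube at (2, 3) (footprint 13×11.5) is included at this height; Subtracting the remaining from the first: starting from the r=6 cylinder, the 13×11.5 cube at (2, 3) partially overlaps it — only the 5.20 mm² overlap (of its 149.50 mm²) is removed, clipping the outline — 1 connected region; (whole slice rotated 10° about Z — lengths, areas and connectivity unchanged). The result has 1 disconnected region.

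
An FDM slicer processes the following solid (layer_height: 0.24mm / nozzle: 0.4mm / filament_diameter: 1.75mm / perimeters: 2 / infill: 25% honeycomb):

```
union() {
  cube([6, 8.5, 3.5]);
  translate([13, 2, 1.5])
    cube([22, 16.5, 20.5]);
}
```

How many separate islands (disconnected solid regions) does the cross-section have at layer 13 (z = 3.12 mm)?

2

At z = 3.12 mm: the 6×8.5 cube contributes its full rectangle; the 22×16.5 cube at (13, 2) contributes its full rectangle; Merging all regions: the 2 present regions are separate (no shared area or edge), so areas and boundary lengths simply add and each stays a separate island — 2 connected regions. Overall, the cross-section has 2 separate islands. Island count = 2.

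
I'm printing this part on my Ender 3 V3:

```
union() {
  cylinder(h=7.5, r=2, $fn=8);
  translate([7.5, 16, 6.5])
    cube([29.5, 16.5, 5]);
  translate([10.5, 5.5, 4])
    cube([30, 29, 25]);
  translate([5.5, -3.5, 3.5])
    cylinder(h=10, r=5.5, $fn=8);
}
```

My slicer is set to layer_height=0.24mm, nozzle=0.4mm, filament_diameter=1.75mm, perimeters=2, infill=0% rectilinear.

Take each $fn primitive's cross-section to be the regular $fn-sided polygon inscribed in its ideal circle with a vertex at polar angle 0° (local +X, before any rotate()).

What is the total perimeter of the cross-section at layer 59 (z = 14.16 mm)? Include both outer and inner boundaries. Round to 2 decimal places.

At z = 14.16 mm: the cylinder does not reach this height (z outside [0, 7.5]); the cube at (7.5, 16) does not reach this height (z outside [6.5, 11.5]); the cube at (10.5, 5.5) (footprint 30×29) is included at this height (perimeter 118.00 mm); the cylinder at (5.5, -3.5) is absent (z outside [3.5, 13.5]); Merging all regions: only the 30×29 cube at (10.5, 5.5) is present, so the union is just that shape — boundary = 118.00 mm. Overall, the cross-section is a single solid region. Total boundary length (outer) = 118.00 mm.

118.00 mm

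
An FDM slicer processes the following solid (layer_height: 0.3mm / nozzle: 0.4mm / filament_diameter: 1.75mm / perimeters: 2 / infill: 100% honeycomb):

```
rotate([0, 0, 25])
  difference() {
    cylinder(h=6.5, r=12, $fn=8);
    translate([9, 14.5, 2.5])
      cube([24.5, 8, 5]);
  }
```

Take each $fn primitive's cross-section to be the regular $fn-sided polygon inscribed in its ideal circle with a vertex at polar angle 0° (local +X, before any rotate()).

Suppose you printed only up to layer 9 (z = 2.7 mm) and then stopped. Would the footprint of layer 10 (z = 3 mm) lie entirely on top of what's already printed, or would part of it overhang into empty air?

entirely on top

Compare the two slices. At z = 2.7: the cylinder: section is a regular 8-gon, circumradius r=12 (area = (8/2)·12.000²·sin(360°/8) = 407.29 mm²); the 24.5×8 cube at (9, 14.5) contributes its full rectangle (area 196.00 mm²); Subtracting the remaining from the first: starting from the r=12 cylinder (407.29 mm²), the 24.5×8 cube at (9, 14.5) misses the remaining region (no effect) — area = 407.29 mm²; (whole slice rotated 25° about Z — lengths, areas and connectivity unchanged). At z = 3: the r=12 cylinder contributes a regular 8-gon of circumradius 12 (area = (8/2)·12.000²·sin(360°/8) = 407.29 mm²); the cube at (9, 14.5) is present — its section is the full 24.5×8 rectangle (area 196.00 mm²); Taking the first minus the rest: starting from the r=12 cylinder (407.29 mm²), the 24.5×8 cube at (9, 14.5) misses the remaining region (no effect) — area = 407.29 mm²; (rotated 25° about Z; rotation is an isometry so areas/perimeters/island counts are preserved). Checking containment: the cross-section at z = 3 is a subset of the cross-section at z = 2.7.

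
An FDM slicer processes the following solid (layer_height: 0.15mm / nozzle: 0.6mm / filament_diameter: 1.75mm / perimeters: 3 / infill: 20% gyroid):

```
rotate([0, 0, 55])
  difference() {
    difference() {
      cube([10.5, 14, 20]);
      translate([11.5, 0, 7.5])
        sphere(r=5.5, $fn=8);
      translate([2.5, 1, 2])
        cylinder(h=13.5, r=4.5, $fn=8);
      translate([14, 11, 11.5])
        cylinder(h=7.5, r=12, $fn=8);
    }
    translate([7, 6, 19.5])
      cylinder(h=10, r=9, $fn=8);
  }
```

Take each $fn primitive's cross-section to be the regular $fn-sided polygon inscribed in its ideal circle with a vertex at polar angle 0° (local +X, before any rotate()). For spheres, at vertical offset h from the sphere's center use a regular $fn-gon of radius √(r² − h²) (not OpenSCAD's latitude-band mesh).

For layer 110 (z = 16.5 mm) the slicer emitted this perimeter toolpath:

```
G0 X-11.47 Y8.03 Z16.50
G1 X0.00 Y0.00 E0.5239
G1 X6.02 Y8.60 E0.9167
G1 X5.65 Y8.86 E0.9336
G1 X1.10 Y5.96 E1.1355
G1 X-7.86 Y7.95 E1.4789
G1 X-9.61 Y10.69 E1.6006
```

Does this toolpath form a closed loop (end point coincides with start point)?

Start point (G0): (-11.47, 8.03). End point (last G1): the path does not return to the start — open.

no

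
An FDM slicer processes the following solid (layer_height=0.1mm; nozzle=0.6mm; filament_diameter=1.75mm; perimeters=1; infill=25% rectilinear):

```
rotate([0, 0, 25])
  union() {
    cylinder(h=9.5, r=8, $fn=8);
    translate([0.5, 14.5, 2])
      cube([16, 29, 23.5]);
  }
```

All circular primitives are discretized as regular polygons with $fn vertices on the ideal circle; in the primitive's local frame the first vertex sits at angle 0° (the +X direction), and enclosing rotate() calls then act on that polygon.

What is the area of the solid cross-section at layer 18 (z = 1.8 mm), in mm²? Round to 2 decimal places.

At z = 1.8 mm: the cylinder: section is a regular 8-gon, circumradius r=8 (area = (8/2)·8.000²·sin(360°/8) = 181.02 mm²); the cube at (0.5, 14.5) is absent (z outside [2, 25.5]); Merging all regions: only the r=8 cylinder is present, so the union is just that shape — area = 181.02 mm²; (rotated 25° about Z; rotation is an isometry so areas/perimeters/island counts are preserved). Overall, the cross-section is a single solid region. Net area = 181.02 mm².

181.02 mm²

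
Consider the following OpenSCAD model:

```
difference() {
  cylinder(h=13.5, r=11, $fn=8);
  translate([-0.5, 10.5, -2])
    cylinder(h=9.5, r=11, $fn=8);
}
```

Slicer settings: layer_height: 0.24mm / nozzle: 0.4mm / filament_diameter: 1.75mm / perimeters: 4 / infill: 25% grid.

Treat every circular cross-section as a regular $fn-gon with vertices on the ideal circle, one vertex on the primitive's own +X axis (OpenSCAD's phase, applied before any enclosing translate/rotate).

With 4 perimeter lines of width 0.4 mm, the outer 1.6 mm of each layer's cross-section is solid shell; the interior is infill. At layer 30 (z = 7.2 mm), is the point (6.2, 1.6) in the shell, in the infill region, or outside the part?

At z = 7.2 mm: the cylinder: section is a regular 8-gon, circumradius r=11; the r=11 cylinder at (-0.5, 10.5) contributes a regular 8-gon of circumradius 11; After the difference (first − rest): starting from the r=11 cylinder, the r=11 cylinder at (-0.5, 10.5) partially overlaps it — only the 133.77 mm² overlap (of its 342.24 mm²) is removed, clipping the outline — 1 connected region. Overall, the cross-section is a single solid region. The nearest boundary edge runs (-0.50, -0.50)→(7.28, 2.72); distance from the point to it = 0.62 mm. The point is inside the cross-section, 0.62 mm from the nearest boundary — within the 1.6 mm shell band (4 × 0.4).

shell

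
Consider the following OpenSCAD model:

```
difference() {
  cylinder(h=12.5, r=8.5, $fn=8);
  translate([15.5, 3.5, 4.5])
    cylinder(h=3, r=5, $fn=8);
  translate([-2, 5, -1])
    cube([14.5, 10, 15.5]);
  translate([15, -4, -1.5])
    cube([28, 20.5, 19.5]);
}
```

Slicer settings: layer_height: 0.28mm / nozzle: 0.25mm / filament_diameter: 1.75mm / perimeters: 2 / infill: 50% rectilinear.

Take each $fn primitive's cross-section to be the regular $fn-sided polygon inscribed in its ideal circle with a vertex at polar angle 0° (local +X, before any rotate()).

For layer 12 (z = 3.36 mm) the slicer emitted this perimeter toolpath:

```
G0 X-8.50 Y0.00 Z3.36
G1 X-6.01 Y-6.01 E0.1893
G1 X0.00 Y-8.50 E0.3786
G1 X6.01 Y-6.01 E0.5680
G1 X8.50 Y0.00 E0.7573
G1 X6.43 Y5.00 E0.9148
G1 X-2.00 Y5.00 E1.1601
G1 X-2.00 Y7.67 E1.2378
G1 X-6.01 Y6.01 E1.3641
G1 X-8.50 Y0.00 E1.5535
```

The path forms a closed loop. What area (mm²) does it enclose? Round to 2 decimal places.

184.41 mm²

Apply the shoelace formula to the sequence of (X, Y) vertices; enclosed area = 184.41 mm².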